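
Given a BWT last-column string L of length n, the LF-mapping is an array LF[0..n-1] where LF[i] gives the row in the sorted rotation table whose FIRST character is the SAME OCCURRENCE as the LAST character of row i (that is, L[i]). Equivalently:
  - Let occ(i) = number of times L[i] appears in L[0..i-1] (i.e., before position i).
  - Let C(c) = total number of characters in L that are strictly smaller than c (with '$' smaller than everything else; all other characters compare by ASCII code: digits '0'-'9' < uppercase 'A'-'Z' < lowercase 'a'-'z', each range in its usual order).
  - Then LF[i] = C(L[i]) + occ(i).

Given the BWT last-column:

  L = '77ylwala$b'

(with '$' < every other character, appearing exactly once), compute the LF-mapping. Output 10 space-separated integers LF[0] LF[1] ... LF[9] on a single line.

Answer: 1 2 9 6 8 3 7 4 0 5

Derivation:
Char counts: '$':1, '7':2, 'a':2, 'b':1, 'l':2, 'w':1, 'y':1
C (first-col start): C('$')=0, C('7')=1, C('a')=3, C('b')=5, C('l')=6, C('w')=8, C('y')=9
L[0]='7': occ=0, LF[0]=C('7')+0=1+0=1
L[1]='7': occ=1, LF[1]=C('7')+1=1+1=2
L[2]='y': occ=0, LF[2]=C('y')+0=9+0=9
L[3]='l': occ=0, LF[3]=C('l')+0=6+0=6
L[4]='w': occ=0, LF[4]=C('w')+0=8+0=8
L[5]='a': occ=0, LF[5]=C('a')+0=3+0=3
L[6]='l': occ=1, LF[6]=C('l')+1=6+1=7
L[7]='a': occ=1, LF[7]=C('a')+1=3+1=4
L[8]='$': occ=0, LF[8]=C('$')+0=0+0=0
L[9]='b': occ=0, LF[9]=C('b')+0=5+0=5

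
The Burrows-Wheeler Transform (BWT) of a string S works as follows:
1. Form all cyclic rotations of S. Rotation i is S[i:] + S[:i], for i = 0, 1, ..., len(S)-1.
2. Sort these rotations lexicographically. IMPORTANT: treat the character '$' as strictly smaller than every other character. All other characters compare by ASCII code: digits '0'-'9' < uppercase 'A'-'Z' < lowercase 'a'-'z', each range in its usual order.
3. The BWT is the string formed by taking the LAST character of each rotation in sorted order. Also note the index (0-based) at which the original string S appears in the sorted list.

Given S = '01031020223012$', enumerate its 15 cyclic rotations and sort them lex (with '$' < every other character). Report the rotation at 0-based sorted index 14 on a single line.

All 15 rotations (rotation i = S[i:]+S[:i]):
  rot[0] = 01031020223012$
  rot[1] = 1031020223012$0
  rot[2] = 031020223012$01
  rot[3] = 31020223012$010
  rot[4] = 1020223012$0103
  rot[5] = 020223012$01031
  rot[6] = 20223012$010310
  rot[7] = 0223012$0103102
  rot[8] = 223012$01031020
  rot[9] = 23012$010310202
  rot[10] = 3012$0103102022
  rot[11] = 012$01031020223
  rot[12] = 12$010310202230
  rot[13] = 2$0103102022301
  rot[14] = $01031020223012
Sorted (with $ < everything):
  sorted[0] = $01031020223012
  sorted[1] = 01031020223012$
  sorted[2] = 012$01031020223
  sorted[3] = 020223012$01031
  sorted[4] = 0223012$0103102
  sorted[5] = 031020223012$01
  sorted[6] = 1020223012$0103
  sorted[7] = 1031020223012$0
  sorted[8] = 12$010310202230
  sorted[9] = 2$0103102022301
  sorted[10] = 20223012$010310
  sorted[11] = 223012$01031020
  sorted[12] = 23012$010310202
  sorted[13] = 3012$0103102022
  sorted[14] = 31020223012$010
sorted[14] = 31020223012$010

Answer: 31020223012$010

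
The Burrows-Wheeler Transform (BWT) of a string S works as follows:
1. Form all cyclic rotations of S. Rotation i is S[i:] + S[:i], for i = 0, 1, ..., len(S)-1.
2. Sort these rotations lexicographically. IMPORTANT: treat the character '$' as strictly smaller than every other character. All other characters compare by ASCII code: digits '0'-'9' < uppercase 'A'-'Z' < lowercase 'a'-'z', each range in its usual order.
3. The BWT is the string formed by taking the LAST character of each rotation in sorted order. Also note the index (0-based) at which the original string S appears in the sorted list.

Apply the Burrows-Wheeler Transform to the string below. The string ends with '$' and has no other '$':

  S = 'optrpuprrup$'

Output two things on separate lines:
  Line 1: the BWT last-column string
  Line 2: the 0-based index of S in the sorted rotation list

All 12 rotations (rotation i = S[i:]+S[:i]):
  rot[0] = optrpuprrup$
  rot[1] = ptrpuprrup$o
  rot[2] = trpuprrup$op
  rot[3] = rpuprrup$opt
  rot[4] = puprrup$optr
  rot[5] = uprrup$optrp
  rot[6] = prrup$optrpu
  rot[7] = rrup$optrpup
  rot[8] = rup$optrpupr
  rot[9] = up$optrpuprr
  rot[10] = p$optrpuprru
  rot[11] = $optrpuprrup
Sorted (with $ < everything):
  sorted[0] = $optrpuprrup  (last char: 'p')
  sorted[1] = optrpuprrup$  (last char: '$')
  sorted[2] = p$optrpuprru  (last char: 'u')
  sorted[3] = prrup$optrpu  (last char: 'u')
  sorted[4] = ptrpuprrup$o  (last char: 'o')
  sorted[5] = puprrup$optr  (last char: 'r')
  sorted[6] = rpuprrup$opt  (last char: 't')
  sorted[7] = rrup$optrpup  (last char: 'p')
  sorted[8] = rup$optrpupr  (last char: 'r')
  sorted[9] = trpuprrup$op  (last char: 'p')
  sorted[10] = up$optrpuprr  (last char: 'r')
  sorted[11] = uprrup$optrp  (last char: 'p')
Last column: p$uuortprprp
Original string S is at sorted index 1

Answer: p$uuortprprp
1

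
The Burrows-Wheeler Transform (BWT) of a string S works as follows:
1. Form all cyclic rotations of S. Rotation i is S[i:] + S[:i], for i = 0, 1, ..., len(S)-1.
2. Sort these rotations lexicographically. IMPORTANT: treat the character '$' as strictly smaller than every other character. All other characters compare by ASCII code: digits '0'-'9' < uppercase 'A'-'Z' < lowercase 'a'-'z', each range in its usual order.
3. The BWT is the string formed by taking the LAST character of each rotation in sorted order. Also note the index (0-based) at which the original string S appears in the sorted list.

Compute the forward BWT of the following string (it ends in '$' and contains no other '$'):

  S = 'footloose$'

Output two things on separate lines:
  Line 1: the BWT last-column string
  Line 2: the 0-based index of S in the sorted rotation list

Answer: es$tlfoooo
2

Derivation:
All 10 rotations (rotation i = S[i:]+S[:i]):
  rot[0] = footloose$
  rot[1] = ootloose$f
  rot[2] = otloose$fo
  rot[3] = tloose$foo
  rot[4] = loose$foot
  rot[5] = oose$footl
  rot[6] = ose$footlo
  rot[7] = se$footloo
  rot[8] = e$footloos
  rot[9] = $footloose
Sorted (with $ < everything):
  sorted[0] = $footloose  (last char: 'e')
  sorted[1] = e$footloos  (last char: 's')
  sorted[2] = footloose$  (last char: '$')
  sorted[3] = loose$foot  (last char: 't')
  sorted[4] = oose$footl  (last char: 'l')
  sorted[5] = ootloose$f  (last char: 'f')
  sorted[6] = ose$footlo  (last char: 'o')
  sorted[7] = otloose$fo  (last char: 'o')
  sorted[8] = se$footloo  (last char: 'o')
  sorted[9] = tloose$foo  (last char: 'o')
Last column: es$tlfoooo
Original string S is at sorted index 2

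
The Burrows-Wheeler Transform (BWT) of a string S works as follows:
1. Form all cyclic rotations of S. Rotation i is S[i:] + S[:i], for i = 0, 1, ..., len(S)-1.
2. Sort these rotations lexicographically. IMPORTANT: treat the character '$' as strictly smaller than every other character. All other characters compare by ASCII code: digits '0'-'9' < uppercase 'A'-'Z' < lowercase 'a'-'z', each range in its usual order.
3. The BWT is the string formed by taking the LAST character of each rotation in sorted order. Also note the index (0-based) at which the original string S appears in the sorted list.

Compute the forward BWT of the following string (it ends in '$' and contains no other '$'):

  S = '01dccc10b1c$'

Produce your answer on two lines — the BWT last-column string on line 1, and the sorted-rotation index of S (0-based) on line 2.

All 12 rotations (rotation i = S[i:]+S[:i]):
  rot[0] = 01dccc10b1c$
  rot[1] = 1dccc10b1c$0
  rot[2] = dccc10b1c$01
  rot[3] = ccc10b1c$01d
  rot[4] = cc10b1c$01dc
  rot[5] = c10b1c$01dcc
  rot[6] = 10b1c$01dccc
  rot[7] = 0b1c$01dccc1
  rot[8] = b1c$01dccc10
  rot[9] = 1c$01dccc10b
  rot[10] = c$01dccc10b1
  rot[11] = $01dccc10b1c
Sorted (with $ < everything):
  sorted[0] = $01dccc10b1c  (last char: 'c')
  sorted[1] = 01dccc10b1c$  (last char: '$')
  sorted[2] = 0b1c$01dccc1  (last char: '1')
  sorted[3] = 10b1c$01dccc  (last char: 'c')
  sorted[4] = 1c$01dccc10b  (last char: 'b')
  sorted[5] = 1dccc10b1c$0  (last char: '0')
  sorted[6] = b1c$01dccc10  (last char: '0')
  sorted[7] = c$01dccc10b1  (last char: '1')
  sorted[8] = c10b1c$01dcc  (last char: 'c')
  sorted[9] = cc10b1c$01dc  (last char: 'c')
  sorted[10] = ccc10b1c$01d  (last char: 'd')
  sorted[11] = dccc10b1c$01  (last char: '1')
Last column: c$1cb001ccd1
Original string S is at sorted index 1

Answer: c$1cb001ccd1
1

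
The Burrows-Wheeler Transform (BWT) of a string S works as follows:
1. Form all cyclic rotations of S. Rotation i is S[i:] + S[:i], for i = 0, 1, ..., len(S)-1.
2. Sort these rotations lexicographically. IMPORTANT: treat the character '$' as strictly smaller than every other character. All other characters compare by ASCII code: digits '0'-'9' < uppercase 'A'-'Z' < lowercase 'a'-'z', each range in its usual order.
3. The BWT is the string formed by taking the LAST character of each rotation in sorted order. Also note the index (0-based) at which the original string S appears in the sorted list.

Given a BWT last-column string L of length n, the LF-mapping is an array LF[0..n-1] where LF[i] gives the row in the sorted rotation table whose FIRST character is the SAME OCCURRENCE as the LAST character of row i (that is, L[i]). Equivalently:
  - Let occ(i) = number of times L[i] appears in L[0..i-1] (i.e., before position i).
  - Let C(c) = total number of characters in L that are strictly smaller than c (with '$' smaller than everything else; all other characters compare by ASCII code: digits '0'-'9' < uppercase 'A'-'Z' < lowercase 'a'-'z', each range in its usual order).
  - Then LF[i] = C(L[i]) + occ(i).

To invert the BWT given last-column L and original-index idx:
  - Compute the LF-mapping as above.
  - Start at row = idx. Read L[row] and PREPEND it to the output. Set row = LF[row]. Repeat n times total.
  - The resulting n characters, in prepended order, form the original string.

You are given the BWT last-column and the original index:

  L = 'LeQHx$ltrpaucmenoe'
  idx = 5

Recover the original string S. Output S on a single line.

LF mapping: 2 6 3 1 17 0 9 15 14 13 4 16 5 10 7 11 12 8
Walk LF starting at row 5, prepending L[row]:
  step 1: row=5, L[5]='$', prepend. Next row=LF[5]=0
  step 2: row=0, L[0]='L', prepend. Next row=LF[0]=2
  step 3: row=2, L[2]='Q', prepend. Next row=LF[2]=3
  step 4: row=3, L[3]='H', prepend. Next row=LF[3]=1
  step 5: row=1, L[1]='e', prepend. Next row=LF[1]=6
  step 6: row=6, L[6]='l', prepend. Next row=LF[6]=9
  step 7: row=9, L[9]='p', prepend. Next row=LF[9]=13
  step 8: row=13, L[13]='m', prepend. Next row=LF[13]=10
  step 9: row=10, L[10]='a', prepend. Next row=LF[10]=4
  step 10: row=4, L[4]='x', prepend. Next row=LF[4]=17
  step 11: row=17, L[17]='e', prepend. Next row=LF[17]=8
  step 12: row=8, L[8]='r', prepend. Next row=LF[8]=14
  step 13: row=14, L[14]='e', prepend. Next row=LF[14]=7
  step 14: row=7, L[7]='t', prepend. Next row=LF[7]=15
  step 15: row=15, L[15]='n', prepend. Next row=LF[15]=11
  step 16: row=11, L[11]='u', prepend. Next row=LF[11]=16
  step 17: row=16, L[16]='o', prepend. Next row=LF[16]=12
  step 18: row=12, L[12]='c', prepend. Next row=LF[12]=5
Reversed output: counterexampleHQL$

Answer: counterexampleHQL$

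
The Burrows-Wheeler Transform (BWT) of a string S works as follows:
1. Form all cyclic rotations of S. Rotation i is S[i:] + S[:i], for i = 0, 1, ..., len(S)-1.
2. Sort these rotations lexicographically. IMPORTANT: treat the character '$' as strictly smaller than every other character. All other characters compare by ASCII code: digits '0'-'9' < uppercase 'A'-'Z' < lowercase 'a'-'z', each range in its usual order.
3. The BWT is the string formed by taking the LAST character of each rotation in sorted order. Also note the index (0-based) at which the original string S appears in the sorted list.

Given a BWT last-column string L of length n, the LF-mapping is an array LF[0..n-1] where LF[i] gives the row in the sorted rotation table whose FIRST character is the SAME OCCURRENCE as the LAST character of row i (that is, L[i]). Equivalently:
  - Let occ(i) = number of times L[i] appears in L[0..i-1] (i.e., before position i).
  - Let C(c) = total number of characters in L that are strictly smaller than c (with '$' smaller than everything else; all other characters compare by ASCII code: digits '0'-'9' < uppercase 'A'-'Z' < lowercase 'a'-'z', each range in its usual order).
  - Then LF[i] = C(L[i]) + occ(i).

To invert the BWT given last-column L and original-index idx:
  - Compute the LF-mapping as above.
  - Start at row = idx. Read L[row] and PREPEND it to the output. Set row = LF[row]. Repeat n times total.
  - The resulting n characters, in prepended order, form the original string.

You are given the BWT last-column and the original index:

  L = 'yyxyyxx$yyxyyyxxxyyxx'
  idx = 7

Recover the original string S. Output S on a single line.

LF mapping: 10 11 1 12 13 2 3 0 14 15 4 16 17 18 5 6 7 19 20 8 9
Walk LF starting at row 7, prepending L[row]:
  step 1: row=7, L[7]='$', prepend. Next row=LF[7]=0
  step 2: row=0, L[0]='y', prepend. Next row=LF[0]=10
  step 3: row=10, L[10]='x', prepend. Next row=LF[10]=4
  step 4: row=4, L[4]='y', prepend. Next row=LF[4]=13
  step 5: row=13, L[13]='y', prepend. Next row=LF[13]=18
  step 6: row=18, L[18]='y', prepend. Next row=LF[18]=20
  step 7: row=20, L[20]='x', prepend. Next row=LF[20]=9
  step 8: row=9, L[9]='y', prepend. Next row=LF[9]=15
  step 9: row=15, L[15]='x', prepend. Next row=LF[15]=6
  step 10: row=6, L[6]='x', prepend. Next row=LF[6]=3
  step 11: row=3, L[3]='y', prepend. Next row=LF[3]=12
  step 12: row=12, L[12]='y', prepend. Next row=LF[12]=17
  step 13: row=17, L[17]='y', prepend. Next row=LF[17]=19
  step 14: row=19, L[19]='x', prepend. Next row=LF[19]=8
  step 15: row=8, L[8]='y', prepend. Next row=LF[8]=14
  step 16: row=14, L[14]='x', prepend. Next row=LF[14]=5
  step 17: row=5, L[5]='x', prepend. Next row=LF[5]=2
  step 18: row=2, L[2]='x', prepend. Next row=LF[2]=1
  step 19: row=1, L[1]='y', prepend. Next row=LF[1]=11
  step 20: row=11, L[11]='y', prepend. Next row=LF[11]=16
  step 21: row=16, L[16]='x', prepend. Next row=LF[16]=7
Reversed output: xyyxxxyxyyyxxyxyyyxy$

Answer: xyyxxxyxyyyxxyxyyyxy$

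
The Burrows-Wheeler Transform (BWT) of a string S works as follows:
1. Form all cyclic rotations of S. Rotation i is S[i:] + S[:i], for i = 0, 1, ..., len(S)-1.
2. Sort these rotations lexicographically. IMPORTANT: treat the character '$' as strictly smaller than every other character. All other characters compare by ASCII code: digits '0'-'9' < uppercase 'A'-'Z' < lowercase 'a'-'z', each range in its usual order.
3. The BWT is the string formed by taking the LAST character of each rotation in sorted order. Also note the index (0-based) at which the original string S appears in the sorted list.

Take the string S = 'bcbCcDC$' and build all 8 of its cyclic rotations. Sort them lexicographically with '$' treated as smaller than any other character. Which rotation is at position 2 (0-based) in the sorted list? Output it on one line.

Answer: CcDC$bcb

Derivation:
All 8 rotations (rotation i = S[i:]+S[:i]):
  rot[0] = bcbCcDC$
  rot[1] = cbCcDC$b
  rot[2] = bCcDC$bc
  rot[3] = CcDC$bcb
  rot[4] = cDC$bcbC
  rot[5] = DC$bcbCc
  rot[6] = C$bcbCcD
  rot[7] = $bcbCcDC
Sorted (with $ < everything):
  sorted[0] = $bcbCcDC
  sorted[1] = C$bcbCcD
  sorted[2] = CcDC$bcb
  sorted[3] = DC$bcbCc
  sorted[4] = bCcDC$bc
  sorted[5] = bcbCcDC$
  sorted[6] = cDC$bcbC
  sorted[7] = cbCcDC$b
sorted[2] = CcDC$bcb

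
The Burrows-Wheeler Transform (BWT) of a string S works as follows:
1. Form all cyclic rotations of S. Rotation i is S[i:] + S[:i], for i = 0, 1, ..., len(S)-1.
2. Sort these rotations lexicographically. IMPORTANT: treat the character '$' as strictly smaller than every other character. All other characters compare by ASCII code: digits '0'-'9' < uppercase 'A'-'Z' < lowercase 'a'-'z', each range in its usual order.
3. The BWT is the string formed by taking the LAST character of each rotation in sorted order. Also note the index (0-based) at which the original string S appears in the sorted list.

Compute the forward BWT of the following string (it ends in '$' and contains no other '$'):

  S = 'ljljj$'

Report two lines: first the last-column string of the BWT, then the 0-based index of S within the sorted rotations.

Answer: jjllj$
5

Derivation:
All 6 rotations (rotation i = S[i:]+S[:i]):
  rot[0] = ljljj$
  rot[1] = jljj$l
  rot[2] = ljj$lj
  rot[3] = jj$ljl
  rot[4] = j$ljlj
  rot[5] = $ljljj
Sorted (with $ < everything):
  sorted[0] = $ljljj  (last char: 'j')
  sorted[1] = j$ljlj  (last char: 'j')
  sorted[2] = jj$ljl  (last char: 'l')
  sorted[3] = jljj$l  (last char: 'l')
  sorted[4] = ljj$lj  (last char: 'j')
  sorted[5] = ljljj$  (last char: '$')
Last column: jjllj$
Original string S is at sorted index 5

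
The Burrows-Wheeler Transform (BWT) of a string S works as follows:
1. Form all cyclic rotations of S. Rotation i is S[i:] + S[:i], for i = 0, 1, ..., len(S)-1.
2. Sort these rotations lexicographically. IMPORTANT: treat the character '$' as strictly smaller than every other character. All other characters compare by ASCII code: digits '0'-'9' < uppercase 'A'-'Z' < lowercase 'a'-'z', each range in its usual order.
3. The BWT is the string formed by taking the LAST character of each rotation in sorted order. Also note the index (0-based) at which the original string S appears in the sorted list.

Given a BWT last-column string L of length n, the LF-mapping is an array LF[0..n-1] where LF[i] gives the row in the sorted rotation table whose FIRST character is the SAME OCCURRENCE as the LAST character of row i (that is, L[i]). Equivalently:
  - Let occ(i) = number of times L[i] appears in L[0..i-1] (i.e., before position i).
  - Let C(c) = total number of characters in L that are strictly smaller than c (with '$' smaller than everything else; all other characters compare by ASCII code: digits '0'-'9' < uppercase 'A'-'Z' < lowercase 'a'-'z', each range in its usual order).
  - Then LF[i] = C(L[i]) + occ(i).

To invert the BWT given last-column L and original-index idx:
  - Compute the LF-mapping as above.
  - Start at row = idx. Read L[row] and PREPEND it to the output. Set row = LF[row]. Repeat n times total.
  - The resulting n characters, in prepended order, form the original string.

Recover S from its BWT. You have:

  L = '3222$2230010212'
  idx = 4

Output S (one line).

Answer: 12202022320213$

Derivation:
LF mapping: 13 6 7 8 0 9 10 14 1 2 4 3 11 5 12
Walk LF starting at row 4, prepending L[row]:
  step 1: row=4, L[4]='$', prepend. Next row=LF[4]=0
  step 2: row=0, L[0]='3', prepend. Next row=LF[0]=13
  step 3: row=13, L[13]='1', prepend. Next row=LF[13]=5
  step 4: row=5, L[5]='2', prepend. Next row=LF[5]=9
  step 5: row=9, L[9]='0', prepend. Next row=LF[9]=2
  step 6: row=2, L[2]='2', prepend. Next row=LF[2]=7
  step 7: row=7, L[7]='3', prepend. Next row=LF[7]=14
  step 8: row=14, L[14]='2', prepend. Next row=LF[14]=12
  step 9: row=12, L[12]='2', prepend. Next row=LF[12]=11
  step 10: row=11, L[11]='0', prepend. Next row=LF[11]=3
  step 11: row=3, L[3]='2', prepend. Next row=LF[3]=8
  step 12: row=8, L[8]='0', prepend. Next row=LF[8]=1
  step 13: row=1, L[1]='2', prepend. Next row=LF[1]=6
  step 14: row=6, L[6]='2', prepend. Next row=LF[6]=10
  step 15: row=10, L[10]='1', prepend. Next row=LF[10]=4
Reversed output: 12202022320213$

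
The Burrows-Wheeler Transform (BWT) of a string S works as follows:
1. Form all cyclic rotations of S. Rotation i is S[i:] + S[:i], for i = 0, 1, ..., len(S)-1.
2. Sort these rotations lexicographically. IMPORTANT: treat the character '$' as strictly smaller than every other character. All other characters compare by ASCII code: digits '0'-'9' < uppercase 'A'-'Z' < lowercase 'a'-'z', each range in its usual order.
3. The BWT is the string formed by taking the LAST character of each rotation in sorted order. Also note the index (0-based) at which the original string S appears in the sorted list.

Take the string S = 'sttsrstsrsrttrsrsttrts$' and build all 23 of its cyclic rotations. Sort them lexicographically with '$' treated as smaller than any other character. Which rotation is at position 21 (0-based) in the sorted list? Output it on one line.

Answer: ttrts$sttsrstsrsrttrsrs

Derivation:
All 23 rotations (rotation i = S[i:]+S[:i]):
  rot[0] = sttsrstsrsrttrsrsttrts$
  rot[1] = ttsrstsrsrttrsrsttrts$s
  rot[2] = tsrstsrsrttrsrsttrts$st
  rot[3] = srstsrsrttrsrsttrts$stt
  rot[4] = rstsrsrttrsrsttrts$stts
  rot[5] = stsrsrttrsrsttrts$sttsr
  rot[6] = tsrsrttrsrsttrts$sttsrs
  rot[7] = srsrttrsrsttrts$sttsrst
  rot[8] = rsrttrsrsttrts$sttsrsts
  rot[9] = srttrsrsttrts$sttsrstsr
  rot[10] = rttrsrsttrts$sttsrstsrs
  rot[11] = ttrsrsttrts$sttsrstsrsr
  rot[12] = trsrsttrts$sttsrstsrsrt
  rot[13] = rsrsttrts$sttsrstsrsrtt
  rot[14] = srsttrts$sttsrstsrsrttr
  rot[15] = rsttrts$sttsrstsrsrttrs
  rot[16] = sttrts$sttsrstsrsrttrsr
  rot[17] = ttrts$sttsrstsrsrttrsrs
  rot[18] = trts$sttsrstsrsrttrsrst
  rot[19] = rts$sttsrstsrsrttrsrstt
  rot[20] = ts$sttsrstsrsrttrsrsttr
  rot[21] = s$sttsrstsrsrttrsrsttrt
  rot[22] = $sttsrstsrsrttrsrsttrts
Sorted (with $ < everything):
  sorted[0] = $sttsrstsrsrttrsrsttrts
  sorted[1] = rsrsttrts$sttsrstsrsrtt
  sorted[2] = rsrttrsrsttrts$sttsrsts
  sorted[3] = rstsrsrttrsrsttrts$stts
  sorted[4] = rsttrts$sttsrstsrsrttrs
  sorted[5] = rts$sttsrstsrsrttrsrstt
  sorted[6] = rttrsrsttrts$sttsrstsrs
  sorted[7] = s$sttsrstsrsrttrsrsttrt
  sorted[8] = srsrttrsrsttrts$sttsrst
  sorted[9] = srstsrsrttrsrsttrts$stt
  sorted[10] = srsttrts$sttsrstsrsrttr
  sorted[11] = srttrsrsttrts$sttsrstsr
  sorted[12] = stsrsrttrsrsttrts$sttsr
  sorted[13] = sttrts$sttsrstsrsrttrsr
  sorted[14] = sttsrstsrsrttrsrsttrts$
  sorted[15] = trsrsttrts$sttsrstsrsrt
  sorted[16] = trts$sttsrstsrsrttrsrst
  sorted[17] = ts$sttsrstsrsrttrsrsttr
  sorted[18] = tsrsrttrsrsttrts$sttsrs
  sorted[19] = tsrstsrsrttrsrsttrts$st
  sorted[20] = ttrsrsttrts$sttsrstsrsr
  sorted[21] = ttrts$sttsrstsrsrttrsrs
  sorted[22] = ttsrstsrsrttrsrsttrts$s
sorted[21] = ttrts$sttsrstsrsrttrsrs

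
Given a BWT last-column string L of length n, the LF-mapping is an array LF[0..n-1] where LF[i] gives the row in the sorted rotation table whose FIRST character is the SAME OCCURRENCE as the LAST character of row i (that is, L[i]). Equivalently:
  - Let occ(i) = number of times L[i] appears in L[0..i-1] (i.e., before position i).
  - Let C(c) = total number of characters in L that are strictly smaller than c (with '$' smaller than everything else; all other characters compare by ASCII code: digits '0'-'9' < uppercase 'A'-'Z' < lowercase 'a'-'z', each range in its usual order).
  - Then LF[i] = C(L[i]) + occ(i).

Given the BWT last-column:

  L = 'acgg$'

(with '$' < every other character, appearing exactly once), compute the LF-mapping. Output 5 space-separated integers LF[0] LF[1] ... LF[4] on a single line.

Char counts: '$':1, 'a':1, 'c':1, 'g':2
C (first-col start): C('$')=0, C('a')=1, C('c')=2, C('g')=3
L[0]='a': occ=0, LF[0]=C('a')+0=1+0=1
L[1]='c': occ=0, LF[1]=C('c')+0=2+0=2
L[2]='g': occ=0, LF[2]=C('g')+0=3+0=3
L[3]='g': occ=1, LF[3]=C('g')+1=3+1=4
L[4]='$': occ=0, LF[4]=C('$')+0=0+0=0

Answer: 1 2 3 4 0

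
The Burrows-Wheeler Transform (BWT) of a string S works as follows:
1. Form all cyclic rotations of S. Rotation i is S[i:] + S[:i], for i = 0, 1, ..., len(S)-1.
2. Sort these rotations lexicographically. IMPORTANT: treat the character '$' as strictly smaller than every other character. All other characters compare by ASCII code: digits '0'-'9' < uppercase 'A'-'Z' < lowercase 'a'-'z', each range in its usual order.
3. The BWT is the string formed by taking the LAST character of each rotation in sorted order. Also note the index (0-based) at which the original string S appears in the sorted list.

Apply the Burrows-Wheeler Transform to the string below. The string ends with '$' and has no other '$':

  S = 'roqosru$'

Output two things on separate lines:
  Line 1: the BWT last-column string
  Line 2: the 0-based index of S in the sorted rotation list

Answer: urqo$sor
4

Derivation:
All 8 rotations (rotation i = S[i:]+S[:i]):
  rot[0] = roqosru$
  rot[1] = oqosru$r
  rot[2] = qosru$ro
  rot[3] = osru$roq
  rot[4] = sru$roqo
  rot[5] = ru$roqos
  rot[6] = u$roqosr
  rot[7] = $roqosru
Sorted (with $ < everything):
  sorted[0] = $roqosru  (last char: 'u')
  sorted[1] = oqosru$r  (last char: 'r')
  sorted[2] = osru$roq  (last char: 'q')
  sorted[3] = qosru$ro  (last char: 'o')
  sorted[4] = roqosru$  (last char: '$')
  sorted[5] = ru$roqos  (last char: 's')
  sorted[6] = sru$roqo  (last char: 'o')
  sorted[7] = u$roqosr  (last char: 'r')
Last column: urqo$sor
Original string S is at sorted index 4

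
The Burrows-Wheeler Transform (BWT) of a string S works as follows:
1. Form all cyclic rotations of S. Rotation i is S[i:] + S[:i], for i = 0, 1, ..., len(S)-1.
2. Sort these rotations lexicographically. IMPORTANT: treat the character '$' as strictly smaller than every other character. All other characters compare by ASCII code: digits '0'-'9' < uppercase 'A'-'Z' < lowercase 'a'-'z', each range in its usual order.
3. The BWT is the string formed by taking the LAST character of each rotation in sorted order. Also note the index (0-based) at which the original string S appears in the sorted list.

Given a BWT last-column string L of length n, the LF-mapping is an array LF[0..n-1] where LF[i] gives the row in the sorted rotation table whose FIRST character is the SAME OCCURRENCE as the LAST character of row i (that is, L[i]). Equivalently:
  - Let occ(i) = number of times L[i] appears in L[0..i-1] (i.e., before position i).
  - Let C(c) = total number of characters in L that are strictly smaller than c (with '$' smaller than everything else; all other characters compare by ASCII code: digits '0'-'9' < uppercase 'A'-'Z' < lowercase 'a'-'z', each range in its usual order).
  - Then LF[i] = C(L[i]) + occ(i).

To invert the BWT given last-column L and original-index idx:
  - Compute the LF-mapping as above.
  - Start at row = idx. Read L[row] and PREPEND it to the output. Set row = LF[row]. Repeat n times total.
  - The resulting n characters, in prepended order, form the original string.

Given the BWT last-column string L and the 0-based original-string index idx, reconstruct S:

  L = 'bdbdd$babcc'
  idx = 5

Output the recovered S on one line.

LF mapping: 2 8 3 9 10 0 4 1 5 6 7
Walk LF starting at row 5, prepending L[row]:
  step 1: row=5, L[5]='$', prepend. Next row=LF[5]=0
  step 2: row=0, L[0]='b', prepend. Next row=LF[0]=2
  step 3: row=2, L[2]='b', prepend. Next row=LF[2]=3
  step 4: row=3, L[3]='d', prepend. Next row=LF[3]=9
  step 5: row=9, L[9]='c', prepend. Next row=LF[9]=6
  step 6: row=6, L[6]='b', prepend. Next row=LF[6]=4
  step 7: row=4, L[4]='d', prepend. Next row=LF[4]=10
  step 8: row=10, L[10]='c', prepend. Next row=LF[10]=7
  step 9: row=7, L[7]='a', prepend. Next row=LF[7]=1
  step 10: row=1, L[1]='d', prepend. Next row=LF[1]=8
  step 11: row=8, L[8]='b', prepend. Next row=LF[8]=5
Reversed output: bdacdbcdbb$

Answer: bdacdbcdbb$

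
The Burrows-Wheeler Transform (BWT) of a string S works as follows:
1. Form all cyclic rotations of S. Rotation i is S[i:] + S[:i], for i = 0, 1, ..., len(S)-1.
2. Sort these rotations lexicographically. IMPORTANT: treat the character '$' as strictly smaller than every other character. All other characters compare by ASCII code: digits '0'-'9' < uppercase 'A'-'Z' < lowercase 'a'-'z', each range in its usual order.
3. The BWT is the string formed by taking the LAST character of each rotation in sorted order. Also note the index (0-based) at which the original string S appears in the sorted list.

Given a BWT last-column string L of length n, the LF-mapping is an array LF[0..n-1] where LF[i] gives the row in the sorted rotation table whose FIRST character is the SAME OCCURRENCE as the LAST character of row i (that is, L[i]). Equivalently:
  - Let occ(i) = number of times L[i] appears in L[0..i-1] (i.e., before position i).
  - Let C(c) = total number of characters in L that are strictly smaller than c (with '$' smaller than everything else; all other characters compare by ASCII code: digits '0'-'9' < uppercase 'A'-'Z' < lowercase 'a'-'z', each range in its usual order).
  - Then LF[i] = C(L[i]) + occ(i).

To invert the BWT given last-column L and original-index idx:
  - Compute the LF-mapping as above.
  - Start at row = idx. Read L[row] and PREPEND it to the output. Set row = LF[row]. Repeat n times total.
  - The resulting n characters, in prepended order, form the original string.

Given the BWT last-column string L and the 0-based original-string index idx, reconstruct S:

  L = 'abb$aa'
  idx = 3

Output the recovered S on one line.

LF mapping: 1 4 5 0 2 3
Walk LF starting at row 3, prepending L[row]:
  step 1: row=3, L[3]='$', prepend. Next row=LF[3]=0
  step 2: row=0, L[0]='a', prepend. Next row=LF[0]=1
  step 3: row=1, L[1]='b', prepend. Next row=LF[1]=4
  step 4: row=4, L[4]='a', prepend. Next row=LF[4]=2
  step 5: row=2, L[2]='b', prepend. Next row=LF[2]=5
  step 6: row=5, L[5]='a', prepend. Next row=LF[5]=3
Reversed output: ababa$

Answer: ababa$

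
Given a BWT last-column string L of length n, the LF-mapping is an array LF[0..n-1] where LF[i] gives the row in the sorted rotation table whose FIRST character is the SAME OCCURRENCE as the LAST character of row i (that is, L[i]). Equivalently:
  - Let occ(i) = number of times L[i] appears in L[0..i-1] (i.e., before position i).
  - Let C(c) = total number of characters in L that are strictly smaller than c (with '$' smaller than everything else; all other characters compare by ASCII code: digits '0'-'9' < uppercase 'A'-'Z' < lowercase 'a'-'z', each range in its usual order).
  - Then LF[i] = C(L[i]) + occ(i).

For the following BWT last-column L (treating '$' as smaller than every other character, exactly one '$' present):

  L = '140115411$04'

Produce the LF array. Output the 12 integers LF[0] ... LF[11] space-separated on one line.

Answer: 3 8 1 4 5 11 9 6 7 0 2 10

Derivation:
Char counts: '$':1, '0':2, '1':5, '4':3, '5':1
C (first-col start): C('$')=0, C('0')=1, C('1')=3, C('4')=8, C('5')=11
L[0]='1': occ=0, LF[0]=C('1')+0=3+0=3
L[1]='4': occ=0, LF[1]=C('4')+0=8+0=8
L[2]='0': occ=0, LF[2]=C('0')+0=1+0=1
L[3]='1': occ=1, LF[3]=C('1')+1=3+1=4
L[4]='1': occ=2, LF[4]=C('1')+2=3+2=5
L[5]='5': occ=0, LF[5]=C('5')+0=11+0=11
L[6]='4': occ=1, LF[6]=C('4')+1=8+1=9
L[7]='1': occ=3, LF[7]=C('1')+3=3+3=6
L[8]='1': occ=4, LF[8]=C('1')+4=3+4=7
L[9]='$': occ=0, LF[9]=C('$')+0=0+0=0
L[10]='0': occ=1, LF[10]=C('0')+1=1+1=2
L[11]='4': occ=2, LF[11]=C('4')+2=8+2=10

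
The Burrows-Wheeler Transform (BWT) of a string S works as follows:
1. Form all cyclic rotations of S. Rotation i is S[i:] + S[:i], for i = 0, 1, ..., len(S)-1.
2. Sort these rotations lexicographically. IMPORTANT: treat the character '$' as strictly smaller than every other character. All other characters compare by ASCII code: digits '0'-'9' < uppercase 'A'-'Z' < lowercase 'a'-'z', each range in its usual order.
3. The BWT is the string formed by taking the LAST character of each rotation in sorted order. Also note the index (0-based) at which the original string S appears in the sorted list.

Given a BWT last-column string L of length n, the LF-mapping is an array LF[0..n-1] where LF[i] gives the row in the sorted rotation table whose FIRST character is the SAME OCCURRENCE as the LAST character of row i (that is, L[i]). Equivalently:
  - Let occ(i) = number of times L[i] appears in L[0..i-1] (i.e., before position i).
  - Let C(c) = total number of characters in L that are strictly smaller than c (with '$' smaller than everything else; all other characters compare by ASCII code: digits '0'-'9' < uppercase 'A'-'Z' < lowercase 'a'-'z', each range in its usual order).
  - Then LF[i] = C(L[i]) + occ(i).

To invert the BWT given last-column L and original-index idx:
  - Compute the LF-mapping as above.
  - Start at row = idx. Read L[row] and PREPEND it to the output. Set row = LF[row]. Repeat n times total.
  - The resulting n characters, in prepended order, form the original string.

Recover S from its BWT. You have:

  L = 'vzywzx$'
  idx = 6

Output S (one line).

LF mapping: 1 5 4 2 6 3 0
Walk LF starting at row 6, prepending L[row]:
  step 1: row=6, L[6]='$', prepend. Next row=LF[6]=0
  step 2: row=0, L[0]='v', prepend. Next row=LF[0]=1
  step 3: row=1, L[1]='z', prepend. Next row=LF[1]=5
  step 4: row=5, L[5]='x', prepend. Next row=LF[5]=3
  step 5: row=3, L[3]='w', prepend. Next row=LF[3]=2
  step 6: row=2, L[2]='y', prepend. Next row=LF[2]=4
  step 7: row=4, L[4]='z', prepend. Next row=LF[4]=6
Reversed output: zywxzv$

Answer: zywxzv$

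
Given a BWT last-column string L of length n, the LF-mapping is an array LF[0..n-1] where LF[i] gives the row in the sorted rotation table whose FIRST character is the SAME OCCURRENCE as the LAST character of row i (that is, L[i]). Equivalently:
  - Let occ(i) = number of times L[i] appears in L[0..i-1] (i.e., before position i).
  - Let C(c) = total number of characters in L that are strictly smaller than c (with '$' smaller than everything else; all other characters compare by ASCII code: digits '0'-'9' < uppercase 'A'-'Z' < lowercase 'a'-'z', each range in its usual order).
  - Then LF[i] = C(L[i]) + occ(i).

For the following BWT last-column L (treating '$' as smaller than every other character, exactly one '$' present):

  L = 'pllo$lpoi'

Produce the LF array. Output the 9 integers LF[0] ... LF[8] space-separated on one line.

Char counts: '$':1, 'i':1, 'l':3, 'o':2, 'p':2
C (first-col start): C('$')=0, C('i')=1, C('l')=2, C('o')=5, C('p')=7
L[0]='p': occ=0, LF[0]=C('p')+0=7+0=7
L[1]='l': occ=0, LF[1]=C('l')+0=2+0=2
L[2]='l': occ=1, LF[2]=C('l')+1=2+1=3
L[3]='o': occ=0, LF[3]=C('o')+0=5+0=5
L[4]='$': occ=0, LF[4]=C('$')+0=0+0=0
L[5]='l': occ=2, LF[5]=C('l')+2=2+2=4
L[6]='p': occ=1, LF[6]=C('p')+1=7+1=8
L[7]='o': occ=1, LF[7]=C('o')+1=5+1=6
L[8]='i': occ=0, LF[8]=C('i')+0=1+0=1

Answer: 7 2 3 5 0 4 8 6 1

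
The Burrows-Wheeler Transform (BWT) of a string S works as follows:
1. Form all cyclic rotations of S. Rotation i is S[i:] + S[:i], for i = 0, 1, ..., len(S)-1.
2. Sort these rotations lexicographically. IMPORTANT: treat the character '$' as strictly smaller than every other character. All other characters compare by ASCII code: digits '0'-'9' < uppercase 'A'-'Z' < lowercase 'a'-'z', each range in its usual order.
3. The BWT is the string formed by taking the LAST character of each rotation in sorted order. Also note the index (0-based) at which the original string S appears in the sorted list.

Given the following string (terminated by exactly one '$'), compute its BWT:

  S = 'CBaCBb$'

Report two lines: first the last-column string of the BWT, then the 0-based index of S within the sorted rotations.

All 7 rotations (rotation i = S[i:]+S[:i]):
  rot[0] = CBaCBb$
  rot[1] = BaCBb$C
  rot[2] = aCBb$CB
  rot[3] = CBb$CBa
  rot[4] = Bb$CBaC
  rot[5] = b$CBaCB
  rot[6] = $CBaCBb
Sorted (with $ < everything):
  sorted[0] = $CBaCBb  (last char: 'b')
  sorted[1] = BaCBb$C  (last char: 'C')
  sorted[2] = Bb$CBaC  (last char: 'C')
  sorted[3] = CBaCBb$  (last char: '$')
  sorted[4] = CBb$CBa  (last char: 'a')
  sorted[5] = aCBb$CB  (last char: 'B')
  sorted[6] = b$CBaCB  (last char: 'B')
Last column: bCC$aBB
Original string S is at sorted index 3

Answer: bCC$aBB
3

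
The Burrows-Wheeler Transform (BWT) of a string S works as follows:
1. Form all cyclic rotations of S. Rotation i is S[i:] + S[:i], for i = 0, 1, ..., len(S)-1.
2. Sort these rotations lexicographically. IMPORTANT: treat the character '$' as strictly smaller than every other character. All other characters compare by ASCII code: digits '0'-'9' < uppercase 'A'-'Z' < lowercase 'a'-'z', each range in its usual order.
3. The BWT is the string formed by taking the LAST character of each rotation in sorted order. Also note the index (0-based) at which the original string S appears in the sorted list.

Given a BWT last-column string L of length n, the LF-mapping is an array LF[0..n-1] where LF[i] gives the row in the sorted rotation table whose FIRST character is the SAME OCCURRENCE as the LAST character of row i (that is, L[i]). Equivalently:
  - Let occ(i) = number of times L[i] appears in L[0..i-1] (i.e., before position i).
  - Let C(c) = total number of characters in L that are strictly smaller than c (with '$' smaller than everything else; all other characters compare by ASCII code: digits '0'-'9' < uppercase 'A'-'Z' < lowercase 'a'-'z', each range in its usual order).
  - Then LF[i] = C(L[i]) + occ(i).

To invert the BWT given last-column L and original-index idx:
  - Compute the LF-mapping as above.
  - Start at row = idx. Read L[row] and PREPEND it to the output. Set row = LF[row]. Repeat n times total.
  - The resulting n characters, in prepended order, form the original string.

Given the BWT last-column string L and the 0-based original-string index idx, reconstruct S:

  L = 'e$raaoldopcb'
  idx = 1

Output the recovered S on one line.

LF mapping: 6 0 11 1 2 8 7 5 9 10 4 3
Walk LF starting at row 1, prepending L[row]:
  step 1: row=1, L[1]='$', prepend. Next row=LF[1]=0
  step 2: row=0, L[0]='e', prepend. Next row=LF[0]=6
  step 3: row=6, L[6]='l', prepend. Next row=LF[6]=7
  step 4: row=7, L[7]='d', prepend. Next row=LF[7]=5
  step 5: row=5, L[5]='o', prepend. Next row=LF[5]=8
  step 6: row=8, L[8]='o', prepend. Next row=LF[8]=9
  step 7: row=9, L[9]='p', prepend. Next row=LF[9]=10
  step 8: row=10, L[10]='c', prepend. Next row=LF[10]=4
  step 9: row=4, L[4]='a', prepend. Next row=LF[4]=2
  step 10: row=2, L[2]='r', prepend. Next row=LF[2]=11
  step 11: row=11, L[11]='b', prepend. Next row=LF[11]=3
  step 12: row=3, L[3]='a', prepend. Next row=LF[3]=1
Reversed output: abracpoodle$

Answer: abracpoodle$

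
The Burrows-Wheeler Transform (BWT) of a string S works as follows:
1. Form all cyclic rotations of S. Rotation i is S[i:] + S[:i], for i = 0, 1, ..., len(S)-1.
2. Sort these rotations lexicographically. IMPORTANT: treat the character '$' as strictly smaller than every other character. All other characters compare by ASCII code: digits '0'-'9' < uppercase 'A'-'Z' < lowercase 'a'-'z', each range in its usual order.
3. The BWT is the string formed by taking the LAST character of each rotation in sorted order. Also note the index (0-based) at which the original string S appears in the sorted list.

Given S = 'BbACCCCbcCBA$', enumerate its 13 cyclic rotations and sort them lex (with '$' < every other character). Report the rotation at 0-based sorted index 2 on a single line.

Answer: ACCCCbcCBA$Bb

Derivation:
All 13 rotations (rotation i = S[i:]+S[:i]):
  rot[0] = BbACCCCbcCBA$
  rot[1] = bACCCCbcCBA$B
  rot[2] = ACCCCbcCBA$Bb
  rot[3] = CCCCbcCBA$BbA
  rot[4] = CCCbcCBA$BbAC
  rot[5] = CCbcCBA$BbACC
  rot[6] = CbcCBA$BbACCC
  rot[7] = bcCBA$BbACCCC
  rot[8] = cCBA$BbACCCCb
  rot[9] = CBA$BbACCCCbc
  rot[10] = BA$BbACCCCbcC
  rot[11] = A$BbACCCCbcCB
  rot[12] = $BbACCCCbcCBA
Sorted (with $ < everything):
  sorted[0] = $BbACCCCbcCBA
  sorted[1] = A$BbACCCCbcCB
  sorted[2] = ACCCCbcCBA$Bb
  sorted[3] = BA$BbACCCCbcC
  sorted[4] = BbACCCCbcCBA$
  sorted[5] = CBA$BbACCCCbc
  sorted[6] = CCCCbcCBA$BbA
  sorted[7] = CCCbcCBA$BbAC
  sorted[8] = CCbcCBA$BbACC
  sorted[9] = CbcCBA$BbACCC
  sorted[10] = bACCCCbcCBA$B
  sorted[11] = bcCBA$BbACCCC
  sorted[12] = cCBA$BbACCCCb
sorted[2] = ACCCCbcCBA$Bb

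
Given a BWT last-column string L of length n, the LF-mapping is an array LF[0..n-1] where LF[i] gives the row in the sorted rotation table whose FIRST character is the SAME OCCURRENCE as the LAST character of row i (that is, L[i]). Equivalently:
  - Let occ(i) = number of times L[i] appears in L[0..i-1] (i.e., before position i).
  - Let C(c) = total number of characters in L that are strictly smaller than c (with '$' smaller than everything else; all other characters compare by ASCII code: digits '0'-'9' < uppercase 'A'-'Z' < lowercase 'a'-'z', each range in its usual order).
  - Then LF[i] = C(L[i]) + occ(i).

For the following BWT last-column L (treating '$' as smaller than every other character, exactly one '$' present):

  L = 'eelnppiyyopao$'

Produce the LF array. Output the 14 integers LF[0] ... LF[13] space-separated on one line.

Answer: 2 3 5 6 9 10 4 12 13 7 11 1 8 0

Derivation:
Char counts: '$':1, 'a':1, 'e':2, 'i':1, 'l':1, 'n':1, 'o':2, 'p':3, 'y':2
C (first-col start): C('$')=0, C('a')=1, C('e')=2, C('i')=4, C('l')=5, C('n')=6, C('o')=7, C('p')=9, C('y')=12
L[0]='e': occ=0, LF[0]=C('e')+0=2+0=2
L[1]='e': occ=1, LF[1]=C('e')+1=2+1=3
L[2]='l': occ=0, LF[2]=C('l')+0=5+0=5
L[3]='n': occ=0, LF[3]=C('n')+0=6+0=6
L[4]='p': occ=0, LF[4]=C('p')+0=9+0=9
L[5]='p': occ=1, LF[5]=C('p')+1=9+1=10
L[6]='i': occ=0, LF[6]=C('i')+0=4+0=4
L[7]='y': occ=0, LF[7]=C('y')+0=12+0=12
L[8]='y': occ=1, LF[8]=C('y')+1=12+1=13
L[9]='o': occ=0, LF[9]=C('o')+0=7+0=7
L[10]='p': occ=2, LF[10]=C('p')+2=9+2=11
L[11]='a': occ=0, LF[11]=C('a')+0=1+0=1
L[12]='o': occ=1, LF[12]=C('o')+1=7+1=8
L[13]='$': occ=0, LF[13]=C('$')+0=0+0=0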